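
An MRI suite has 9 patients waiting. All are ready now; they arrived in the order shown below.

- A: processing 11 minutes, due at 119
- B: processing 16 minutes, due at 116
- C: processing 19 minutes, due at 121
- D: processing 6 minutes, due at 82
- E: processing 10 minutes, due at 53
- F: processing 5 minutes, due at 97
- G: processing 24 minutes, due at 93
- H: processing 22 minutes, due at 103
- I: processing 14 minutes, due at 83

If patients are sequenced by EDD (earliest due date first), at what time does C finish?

EDD (increasing due date): E D I G F H B A C.
E: 0→10
D: 10→16
I: 16→30
G: 30→54
F: 54→59
H: 59→81
B: 81→97
A: 97→108
C: 108→127

127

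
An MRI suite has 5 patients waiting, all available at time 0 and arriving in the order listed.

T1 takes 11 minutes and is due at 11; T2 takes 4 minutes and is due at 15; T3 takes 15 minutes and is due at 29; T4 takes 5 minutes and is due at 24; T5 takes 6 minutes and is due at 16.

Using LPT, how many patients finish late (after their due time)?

4

LPT (decreasing processing time): T3 T1 T5 T4 T2.
T3: 0→15, due 29, tardiness 0
T1: 15→26, due 11, tardiness 15
T5: 26→32, due 16, tardiness 16
T4: 32→37, due 24, tardiness 13
T2: 37→41, due 15, tardiness 26
Late patients: 4.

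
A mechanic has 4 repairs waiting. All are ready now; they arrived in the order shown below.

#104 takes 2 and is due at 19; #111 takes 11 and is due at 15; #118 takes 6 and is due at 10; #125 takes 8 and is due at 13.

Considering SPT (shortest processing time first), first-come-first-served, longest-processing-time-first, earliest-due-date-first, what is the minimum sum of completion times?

53

SPT (increasing processing time): #104 #118 #125 #111.
#104: 0→2
#118: 2→8
#125: 8→16
#111: 16→27
Sum = 2+8+16+27 = 53.
FIFO (arrival order): #104 #111 #118 #125.
#104: 0→2
#111: 2→13
#118: 13→19
#125: 19→27
Sum = 2+13+19+27 = 61.
LPT (decreasing processing time): #111 #125 #118 #104.
#111: 0→11
#125: 11→19
#118: 19→25
#104: 25→27
Sum = 11+19+25+27 = 82.
EDD (increasing due date): #118 #125 #111 #104.
#118: 0→6
#125: 6→14
#111: 14→25
#104: 25→27
Sum = 6+14+25+27 = 72.
SPT 53, FIFO 61, LPT 82, EDD 72 → minimum 53.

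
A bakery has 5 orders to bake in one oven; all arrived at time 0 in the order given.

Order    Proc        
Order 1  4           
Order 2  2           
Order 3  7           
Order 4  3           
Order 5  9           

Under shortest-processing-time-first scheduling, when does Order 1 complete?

SPT (increasing processing time): Order 2 Order 4 Order 1 Order 3 Order 5.
Order 2: 0→2
Order 4: 2→5
Order 1: 5→9

9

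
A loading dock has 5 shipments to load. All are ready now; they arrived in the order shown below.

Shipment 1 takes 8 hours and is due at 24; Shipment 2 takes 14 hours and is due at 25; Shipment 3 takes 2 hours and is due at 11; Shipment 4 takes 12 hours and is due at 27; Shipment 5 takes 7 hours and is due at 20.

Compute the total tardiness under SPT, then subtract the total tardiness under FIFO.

SPT (increasing processing time): Shipment 3 Shipment 5 Shipment 1 Shipment 4 Shipment 2.
Shipment 3: 0→2, due 11, tardiness 0
Shipment 5: 2→9, due 20, tardiness 0
Shipment 1: 9→17, due 24, tardiness 0
Shipment 4: 17→29, due 27, tardiness 2
Shipment 2: 29→43, due 25, tardiness 18
Sum = 0+0+0+2+18 = 20.
FIFO (arrival order): Shipment 1 Shipment 2 Shipment 3 Shipment 4 Shipment 5.
Shipment 1: 0→8, due 24, tardiness 0
Shipment 2: 8→22, due 25, tardiness 0
Shipment 3: 22→24, due 11, tardiness 13
Shipment 4: 24→36, due 27, tardiness 9
Shipment 5: 36→43, due 20, tardiness 23
Sum = 0+0+13+9+23 = 45.
Difference = 20 − 45 = -25.

-25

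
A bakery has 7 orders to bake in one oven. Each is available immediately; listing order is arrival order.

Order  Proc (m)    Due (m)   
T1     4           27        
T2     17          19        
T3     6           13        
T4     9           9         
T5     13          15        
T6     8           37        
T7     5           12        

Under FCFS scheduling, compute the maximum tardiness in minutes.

FIFO (arrival order): T1 T2 T3 T4 T5 T6 T7.
T1: 0→4, due 27, tardiness 0
T2: 4→21, due 19, tardiness 2
T3: 21→27, due 13, tardiness 14
T4: 27→36, due 9, tardiness 27
T5: 36→49, due 15, tardiness 34
T6: 49→57, due 37, tardiness 20
T7: 57→62, due 12, tardiness 50
Maximum = 50.

50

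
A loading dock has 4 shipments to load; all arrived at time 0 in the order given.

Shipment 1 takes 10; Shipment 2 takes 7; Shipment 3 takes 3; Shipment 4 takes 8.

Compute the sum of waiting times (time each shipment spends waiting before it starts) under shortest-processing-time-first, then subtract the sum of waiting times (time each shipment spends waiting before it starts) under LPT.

-22

SPT (increasing processing time): Shipment 3 Shipment 2 Shipment 4 Shipment 1.
Shipment 3: waits 0, runs 0→3
Shipment 2: waits 3, runs 3→10
Shipment 4: waits 10, runs 10→18
Shipment 1: waits 18, runs 18→28
Sum = 0+3+10+18 = 31.
LPT (decreasing processing time): Shipment 1 Shipment 4 Shipment 2 Shipment 3.
Shipment 1: waits 0, runs 0→10
Shipment 4: waits 10, runs 10→18
Shipment 2: waits 18, runs 18→25
Shipment 3: waits 25, runs 25→28
Sum = 0+10+18+25 = 53.
Difference = 31 − 53 = -22.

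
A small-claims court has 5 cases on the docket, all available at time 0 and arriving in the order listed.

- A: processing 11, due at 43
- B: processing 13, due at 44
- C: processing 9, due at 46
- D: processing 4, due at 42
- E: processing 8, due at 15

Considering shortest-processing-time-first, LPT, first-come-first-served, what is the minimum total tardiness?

SPT (increasing processing time): D E C A B.
D: 0→4, due 42, tardiness 0
E: 4→12, due 15, tardiness 0
C: 12→21, due 46, tardiness 0
A: 21→32, due 43, tardiness 0
B: 32→45, due 44, tardiness 1
Sum = 0+0+0+0+1 = 1.
LPT (decreasing processing time): B A C E D.
B: 0→13, due 44, tardiness 0
A: 13→24, due 43, tardiness 0
C: 24→33, due 46, tardiness 0
E: 33→41, due 15, tardiness 26
D: 41→45, due 42, tardiness 3
Sum = 0+0+0+26+3 = 29.
FIFO (arrival order): A B C D E.
A: 0→11, due 43, tardiness 0
B: 11→24, due 44, tardiness 0
C: 24→33, due 46, tardiness 0
D: 33→37, due 42, tardiness 0
E: 37→45, due 15, tardiness 30
Sum = 0+0+0+0+30 = 30.
SPT 1, LPT 29, FIFO 30 → minimum 1.

1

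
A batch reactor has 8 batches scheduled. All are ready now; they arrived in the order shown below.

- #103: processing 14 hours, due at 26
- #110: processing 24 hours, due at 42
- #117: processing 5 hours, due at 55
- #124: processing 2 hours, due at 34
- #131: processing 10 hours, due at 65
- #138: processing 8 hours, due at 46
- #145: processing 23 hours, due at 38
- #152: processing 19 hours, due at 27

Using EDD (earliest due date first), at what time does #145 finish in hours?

58

EDD (increasing due date): #103 #152 #124 #145 #110 #138 #117 #131.
#103: 0→14
#152: 14→33
#124: 33→35
#145: 35→58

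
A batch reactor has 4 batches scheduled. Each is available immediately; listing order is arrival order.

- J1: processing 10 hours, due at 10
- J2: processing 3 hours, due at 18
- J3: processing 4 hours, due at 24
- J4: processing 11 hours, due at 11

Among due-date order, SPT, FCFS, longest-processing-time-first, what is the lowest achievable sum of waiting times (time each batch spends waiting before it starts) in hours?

27

EDD (increasing due date): J1 J4 J2 J3.
J1: waits 0, runs 0→10
J4: waits 10, runs 10→21
J2: waits 21, runs 21→24
J3: waits 24, runs 24→28
Sum = 0+10+21+24 = 55.
SPT (increasing processing time): J2 J3 J1 J4.
J2: waits 0, runs 0→3
J3: waits 3, runs 3→7
J1: waits 7, runs 7→17
J4: waits 17, runs 17→28
Sum = 0+3+7+17 = 27.
FIFO (arrival order): J1 J2 J3 J4.
J1: waits 0, runs 0→10
J2: waits 10, runs 10→13
J3: waits 13, runs 13→17
J4: waits 17, runs 17→28
Sum = 0+10+13+17 = 40.
LPT (decreasing processing time): J4 J1 J3 J2.
J4: waits 0, runs 0→11
J1: waits 11, runs 11→21
J3: waits 21, runs 21→25
J2: waits 25, runs 25→28
Sum = 0+11+21+25 = 57.
EDD 55, SPT 27, FIFO 40, LPT 57 → minimum 27.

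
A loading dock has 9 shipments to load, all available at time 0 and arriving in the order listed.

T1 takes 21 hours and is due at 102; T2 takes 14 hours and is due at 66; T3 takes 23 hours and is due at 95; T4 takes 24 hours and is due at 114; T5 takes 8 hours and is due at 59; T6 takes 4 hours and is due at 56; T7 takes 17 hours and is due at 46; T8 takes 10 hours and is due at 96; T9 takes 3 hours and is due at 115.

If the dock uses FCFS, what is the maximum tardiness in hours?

FIFO (arrival order): T1 T2 T3 T4 T5 T6 T7 T8 T9.
T1: 0→21, due 102, tardiness 0
T2: 21→35, due 66, tardiness 0
T3: 35→58, due 95, tardiness 0
T4: 58→82, due 114, tardiness 0
T5: 82→90, due 59, tardiness 31
T6: 90→94, due 56, tardiness 38
T7: 94→111, due 46, tardiness 65
T8: 111→121, due 96, tardiness 25
T9: 121→124, due 115, tardiness 9
Maximum = 65.

65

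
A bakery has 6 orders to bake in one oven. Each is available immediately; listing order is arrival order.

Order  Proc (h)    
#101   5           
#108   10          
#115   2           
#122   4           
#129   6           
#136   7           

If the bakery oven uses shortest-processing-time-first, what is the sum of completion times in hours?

94

SPT (increasing processing time): #115 #122 #101 #129 #136 #108.
#115: 0→2
#122: 2→6
#101: 6→11
#129: 11→17
#136: 17→24
#108: 24→34
Sum = 2+6+11+17+24+34 = 94.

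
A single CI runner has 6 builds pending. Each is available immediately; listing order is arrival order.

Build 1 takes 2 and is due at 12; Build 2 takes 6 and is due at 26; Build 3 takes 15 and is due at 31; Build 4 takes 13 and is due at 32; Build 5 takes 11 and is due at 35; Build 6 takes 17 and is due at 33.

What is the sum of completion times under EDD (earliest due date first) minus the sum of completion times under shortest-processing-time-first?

14

EDD (increasing due date): Build 1 Build 2 Build 3 Build 4 Build 6 Build 5.
Build 1: 0→2
Build 2: 2→8
Build 3: 8→23
Build 4: 23→36
Build 6: 36→53
Build 5: 53→64
Sum = 2+8+23+36+53+64 = 186.
SPT (increasing processing time): Build 1 Build 2 Build 5 Build 4 Build 3 Build 6.
Build 1: 0→2
Build 2: 2→8
Build 5: 8→19
Build 4: 19→32
Build 3: 32→47
Build 6: 47→64
Sum = 2+8+19+32+47+64 = 172.
Difference = 186 − 172 = 14.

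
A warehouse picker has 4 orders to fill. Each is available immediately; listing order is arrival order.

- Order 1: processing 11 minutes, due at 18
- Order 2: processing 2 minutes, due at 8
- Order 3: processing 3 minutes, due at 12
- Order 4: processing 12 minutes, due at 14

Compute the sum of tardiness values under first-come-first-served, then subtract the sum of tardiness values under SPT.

9

FIFO (arrival order): Order 1 Order 2 Order 3 Order 4.
Order 1: 0→11, due 18, tardiness 0
Order 2: 11→13, due 8, tardiness 5
Order 3: 13→16, due 12, tardiness 4
Order 4: 16→28, due 14, tardiness 14
Sum = 0+5+4+14 = 23.
SPT (increasing processing time): Order 2 Order 3 Order 1 Order 4.
Order 2: 0→2, due 8, tardiness 0
Order 3: 2→5, due 12, tardiness 0
Order 1: 5→16, due 18, tardiness 0
Order 4: 16→28, due 14, tardiness 14
Sum = 0+0+0+14 = 14.
Difference = 23 − 14 = 9.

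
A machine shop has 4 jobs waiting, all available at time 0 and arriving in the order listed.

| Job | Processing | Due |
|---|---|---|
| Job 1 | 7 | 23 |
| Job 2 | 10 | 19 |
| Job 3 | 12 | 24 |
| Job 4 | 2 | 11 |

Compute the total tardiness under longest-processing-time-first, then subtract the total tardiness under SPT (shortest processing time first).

22

LPT (decreasing processing time): Job 3 Job 2 Job 1 Job 4.
Job 3: 0→12, due 24, tardiness 0
Job 2: 12→22, due 19, tardiness 3
Job 1: 22→29, due 23, tardiness 6
Job 4: 29→31, due 11, tardiness 20
Sum = 0+3+6+20 = 29.
SPT (increasing processing time): Job 4 Job 1 Job 2 Job 3.
Job 4: 0→2, due 11, tardiness 0
Job 1: 2→9, due 23, tardiness 0
Job 2: 9→19, due 19, tardiness 0
Job 3: 19→31, due 24, tardiness 7
Sum = 0+0+0+7 = 7.
Difference = 29 − 7 = 22.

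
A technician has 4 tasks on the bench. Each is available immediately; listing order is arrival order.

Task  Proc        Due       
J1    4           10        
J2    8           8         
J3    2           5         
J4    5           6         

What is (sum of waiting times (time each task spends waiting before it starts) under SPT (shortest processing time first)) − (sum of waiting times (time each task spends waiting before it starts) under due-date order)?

SPT (increasing processing time): J3 J1 J4 J2.
J3: waits 0, runs 0→2
J1: waits 2, runs 2→6
J4: waits 6, runs 6→11
J2: waits 11, runs 11→19
Sum = 0+2+6+11 = 19.
EDD (increasing due date): J3 J4 J2 J1.
J3: waits 0, runs 0→2
J4: waits 2, runs 2→7
J2: waits 7, runs 7→15
J1: waits 15, runs 15→19
Sum = 0+2+7+15 = 24.
Difference = 19 − 24 = -5.

-5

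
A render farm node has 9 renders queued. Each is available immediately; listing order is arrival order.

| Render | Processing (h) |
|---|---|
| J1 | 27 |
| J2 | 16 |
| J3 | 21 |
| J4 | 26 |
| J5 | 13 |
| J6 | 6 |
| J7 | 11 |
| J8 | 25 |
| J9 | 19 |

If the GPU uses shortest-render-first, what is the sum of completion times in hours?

662

SPT (increasing processing time): J6 J7 J5 J2 J9 J3 J8 J4 J1.
J6: 0→6
J7: 6→17
J5: 17→30
J2: 30→46
J9: 46→65
J3: 65→86
J8: 86→111
J4: 111→137
J1: 137→164
Sum = 6+17+30+46+65+86+111+137+164 = 662.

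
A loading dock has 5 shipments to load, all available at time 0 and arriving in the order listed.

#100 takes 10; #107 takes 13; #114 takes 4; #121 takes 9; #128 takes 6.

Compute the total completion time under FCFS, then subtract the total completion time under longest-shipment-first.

FIFO (arrival order): #100 #107 #114 #121 #128.
#100: 0→10
#107: 10→23
#114: 23→27
#121: 27→36
#128: 36→42
Sum = 10+23+27+36+42 = 138.
LPT (decreasing processing time): #107 #100 #121 #128 #114.
#107: 0→13
#100: 13→23
#121: 23→32
#128: 32→38
#114: 38→42
Sum = 13+23+32+38+42 = 148.
Difference = 138 − 148 = -10.

-10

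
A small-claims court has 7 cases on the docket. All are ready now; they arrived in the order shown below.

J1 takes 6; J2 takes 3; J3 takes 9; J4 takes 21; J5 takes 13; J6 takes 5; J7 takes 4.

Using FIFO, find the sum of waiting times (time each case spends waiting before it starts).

FIFO (arrival order): J1 J2 J3 J4 J5 J6 J7.
J1: waits 0, runs 0→6
J2: waits 6, runs 6→9
J3: waits 9, runs 9→18
J4: waits 18, runs 18→39
J5: waits 39, runs 39→52
J6: waits 52, runs 52→57
J7: waits 57, runs 57→61
Sum = 0+6+9+18+39+52+57 = 181.

181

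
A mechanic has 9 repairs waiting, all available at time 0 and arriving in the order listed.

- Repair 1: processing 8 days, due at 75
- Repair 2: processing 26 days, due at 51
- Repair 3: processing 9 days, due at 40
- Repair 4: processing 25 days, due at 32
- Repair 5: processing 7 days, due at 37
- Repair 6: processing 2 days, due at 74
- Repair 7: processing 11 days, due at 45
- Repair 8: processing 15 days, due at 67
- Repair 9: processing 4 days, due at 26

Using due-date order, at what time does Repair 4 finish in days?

29

EDD (increasing due date): Repair 9 Repair 4 Repair 5 Repair 3 Repair 7 Repair 2 Repair 8 Repair 6 Repair 1.
Repair 9: 0→4
Repair 4: 4→29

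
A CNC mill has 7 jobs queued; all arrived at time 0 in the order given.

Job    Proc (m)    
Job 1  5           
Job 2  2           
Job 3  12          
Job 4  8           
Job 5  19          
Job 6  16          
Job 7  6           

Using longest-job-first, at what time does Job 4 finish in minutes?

55

LPT (decreasing processing time): Job 5 Job 6 Job 3 Job 4 Job 7 Job 1 Job 2.
Job 5: 0→19
Job 6: 19→35
Job 3: 35→47
Job 4: 47→55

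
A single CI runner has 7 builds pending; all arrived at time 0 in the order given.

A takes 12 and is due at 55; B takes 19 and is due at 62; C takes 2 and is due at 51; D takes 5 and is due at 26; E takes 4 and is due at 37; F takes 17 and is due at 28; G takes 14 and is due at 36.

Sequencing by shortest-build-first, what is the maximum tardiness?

26

SPT (increasing processing time): C E D A G F B.
C: 0→2, due 51, tardiness 0
E: 2→6, due 37, tardiness 0
D: 6→11, due 26, tardiness 0
A: 11→23, due 55, tardiness 0
G: 23→37, due 36, tardiness 1
F: 37→54, due 28, tardiness 26
B: 54→73, due 62, tardiness 11
Maximum = 26.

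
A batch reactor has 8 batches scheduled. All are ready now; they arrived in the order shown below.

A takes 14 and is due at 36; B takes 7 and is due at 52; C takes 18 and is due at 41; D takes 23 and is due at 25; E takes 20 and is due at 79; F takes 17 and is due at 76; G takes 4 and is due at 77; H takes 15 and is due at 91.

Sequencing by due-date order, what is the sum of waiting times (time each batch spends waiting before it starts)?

EDD (increasing due date): D A C B F G E H.
D: waits 0, runs 0→23
A: waits 23, runs 23→37
C: waits 37, runs 37→55
B: waits 55, runs 55→62
F: waits 62, runs 62→79
G: waits 79, runs 79→83
E: waits 83, runs 83→103
H: waits 103, runs 103→118
Sum = 0+23+37+55+62+79+83+103 = 442.

442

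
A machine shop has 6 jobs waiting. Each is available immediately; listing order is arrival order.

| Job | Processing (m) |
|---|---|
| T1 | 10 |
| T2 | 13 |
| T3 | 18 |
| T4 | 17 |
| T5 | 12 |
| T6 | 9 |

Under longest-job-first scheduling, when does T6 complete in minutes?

79

LPT (decreasing processing time): T3 T4 T2 T5 T1 T6.
T3: 0→18
T4: 18→35
T2: 35→48
T5: 48→60
T1: 60→70
T6: 70→79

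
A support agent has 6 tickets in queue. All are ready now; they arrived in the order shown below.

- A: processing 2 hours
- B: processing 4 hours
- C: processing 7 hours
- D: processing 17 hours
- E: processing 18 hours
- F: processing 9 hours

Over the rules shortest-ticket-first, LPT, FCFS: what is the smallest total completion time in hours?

139

SPT (increasing processing time): A B C F D E.
A: 0→2
B: 2→6
C: 6→13
F: 13→22
D: 22→39
E: 39→57
Sum = 2+6+13+22+39+57 = 139.
LPT (decreasing processing time): E D F C B A.
E: 0→18
D: 18→35
F: 35→44
C: 44→51
B: 51→55
A: 55→57
Sum = 18+35+44+51+55+57 = 260.
FIFO (arrival order): A B C D E F.
A: 0→2
B: 2→6
C: 6→13
D: 13→30
E: 30→48
F: 48→57
Sum = 2+6+13+30+48+57 = 156.
SPT 139, LPT 260, FIFO 156 → minimum 139.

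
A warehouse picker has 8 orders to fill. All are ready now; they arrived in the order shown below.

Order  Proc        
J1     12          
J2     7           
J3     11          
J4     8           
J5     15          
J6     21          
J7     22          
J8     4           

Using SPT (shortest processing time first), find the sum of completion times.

341

SPT (increasing processing time): J8 J2 J4 J3 J1 J5 J6 J7.
J8: 0→4
J2: 4→11
J4: 11→19
J3: 19→30
J1: 30→42
J5: 42→57
J6: 57→78
J7: 78→100
Sum = 4+11+19+30+42+57+78+100 = 341.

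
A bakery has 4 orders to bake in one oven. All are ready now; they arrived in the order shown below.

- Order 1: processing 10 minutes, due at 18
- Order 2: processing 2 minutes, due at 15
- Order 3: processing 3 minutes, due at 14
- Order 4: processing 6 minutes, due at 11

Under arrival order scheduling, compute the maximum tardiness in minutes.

10

FIFO (arrival order): Order 1 Order 2 Order 3 Order 4.
Order 1: 0→10, due 18, tardiness 0
Order 2: 10→12, due 15, tardiness 0
Order 3: 12→15, due 14, tardiness 1
Order 4: 15→21, due 11, tardiness 10
Maximum = 10.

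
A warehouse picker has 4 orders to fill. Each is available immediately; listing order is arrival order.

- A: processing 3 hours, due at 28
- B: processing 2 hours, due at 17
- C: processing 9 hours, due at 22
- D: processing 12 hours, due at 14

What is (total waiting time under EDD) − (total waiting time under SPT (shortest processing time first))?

EDD (increasing due date): D B C A.
D: waits 0, runs 0→12
B: waits 12, runs 12→14
C: waits 14, runs 14→23
A: waits 23, runs 23→26
Sum = 0+12+14+23 = 49.
SPT (increasing processing time): B A C D.
B: waits 0, runs 0→2
A: waits 2, runs 2→5
C: waits 5, runs 5→14
D: waits 14, runs 14→26
Sum = 0+2+5+14 = 21.
Difference = 49 − 21 = 28.

28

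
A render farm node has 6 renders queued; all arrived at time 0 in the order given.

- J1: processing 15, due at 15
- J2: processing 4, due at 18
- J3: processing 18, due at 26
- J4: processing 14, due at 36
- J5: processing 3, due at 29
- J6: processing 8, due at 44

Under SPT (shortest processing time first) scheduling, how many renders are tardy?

2

SPT (increasing processing time): J5 J2 J6 J4 J1 J3.
J5: 0→3, due 29, tardiness 0
J2: 3→7, due 18, tardiness 0
J6: 7→15, due 44, tardiness 0
J4: 15→29, due 36, tardiness 0
J1: 29→44, due 15, tardiness 29
J3: 44→62, due 26, tardiness 36
Late renders: 2.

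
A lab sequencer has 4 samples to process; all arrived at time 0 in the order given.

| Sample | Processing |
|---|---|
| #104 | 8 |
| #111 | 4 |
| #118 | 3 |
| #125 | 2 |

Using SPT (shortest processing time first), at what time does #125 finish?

2

SPT (increasing processing time): #125 #118 #111 #104.
#125: 0→2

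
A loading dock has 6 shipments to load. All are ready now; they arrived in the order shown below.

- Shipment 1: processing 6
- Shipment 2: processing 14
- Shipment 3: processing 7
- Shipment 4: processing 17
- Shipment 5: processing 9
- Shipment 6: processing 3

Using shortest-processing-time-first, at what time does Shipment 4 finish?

56

SPT (increasing processing time): Shipment 6 Shipment 1 Shipment 3 Shipment 5 Shipment 2 Shipment 4.
Shipment 6: 0→3
Shipment 1: 3→9
Shipment 3: 9→16
Shipment 5: 16→25
Shipment 2: 25→39
Shipment 4: 39→56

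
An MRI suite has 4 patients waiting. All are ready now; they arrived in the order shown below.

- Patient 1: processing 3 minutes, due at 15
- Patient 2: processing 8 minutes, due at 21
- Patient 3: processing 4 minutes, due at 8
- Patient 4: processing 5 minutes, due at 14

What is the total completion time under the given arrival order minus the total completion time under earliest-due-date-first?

4

FIFO (arrival order): Patient 1 Patient 2 Patient 3 Patient 4.
Patient 1: 0→3
Patient 2: 3→11
Patient 3: 11→15
Patient 4: 15→20
Sum = 3+11+15+20 = 49.
EDD (increasing due date): Patient 3 Patient 4 Patient 1 Patient 2.
Patient 3: 0→4
Patient 4: 4→9
Patient 1: 9→12
Patient 2: 12→20
Sum = 4+9+12+20 = 45.
Difference = 49 − 45 = 4.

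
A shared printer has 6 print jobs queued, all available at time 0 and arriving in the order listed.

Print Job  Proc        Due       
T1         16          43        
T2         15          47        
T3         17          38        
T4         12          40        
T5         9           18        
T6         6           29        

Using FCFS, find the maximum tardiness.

51

FIFO (arrival order): T1 T2 T3 T4 T5 T6.
T1: 0→16, due 43, tardiness 0
T2: 16→31, due 47, tardiness 0
T3: 31→48, due 38, tardiness 10
T4: 48→60, due 40, tardiness 20
T5: 60→69, due 18, tardiness 51
T6: 69→75, due 29, tardiness 46
Maximum = 51.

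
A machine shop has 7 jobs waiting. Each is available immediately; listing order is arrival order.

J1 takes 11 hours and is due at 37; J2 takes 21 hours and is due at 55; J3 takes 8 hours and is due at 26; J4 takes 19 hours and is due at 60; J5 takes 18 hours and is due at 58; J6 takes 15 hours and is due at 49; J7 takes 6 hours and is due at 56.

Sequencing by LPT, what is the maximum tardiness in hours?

LPT (decreasing processing time): J2 J4 J5 J6 J1 J3 J7.
J2: 0→21, due 55, tardiness 0
J4: 21→40, due 60, tardiness 0
J5: 40→58, due 58, tardiness 0
J6: 58→73, due 49, tardiness 24
J1: 73→84, due 37, tardiness 47
J3: 84→92, due 26, tardiness 66
J7: 92→98, due 56, tardiness 42
Maximum = 66.

66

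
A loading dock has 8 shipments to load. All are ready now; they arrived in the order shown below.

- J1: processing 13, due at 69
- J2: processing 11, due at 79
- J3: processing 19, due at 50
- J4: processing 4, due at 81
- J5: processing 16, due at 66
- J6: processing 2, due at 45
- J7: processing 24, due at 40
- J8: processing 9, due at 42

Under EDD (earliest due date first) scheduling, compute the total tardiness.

EDD (increasing due date): J7 J8 J6 J3 J5 J1 J2 J4.
J7: 0→24, due 40, tardiness 0
J8: 24→33, due 42, tardiness 0
J6: 33→35, due 45, tardiness 0
J3: 35→54, due 50, tardiness 4
J5: 54→70, due 66, tardiness 4
J1: 70→83, due 69, tardiness 14
J2: 83→94, due 79, tardiness 15
J4: 94→98, due 81, tardiness 17
Sum = 0+0+0+4+4+14+15+17 = 54.

54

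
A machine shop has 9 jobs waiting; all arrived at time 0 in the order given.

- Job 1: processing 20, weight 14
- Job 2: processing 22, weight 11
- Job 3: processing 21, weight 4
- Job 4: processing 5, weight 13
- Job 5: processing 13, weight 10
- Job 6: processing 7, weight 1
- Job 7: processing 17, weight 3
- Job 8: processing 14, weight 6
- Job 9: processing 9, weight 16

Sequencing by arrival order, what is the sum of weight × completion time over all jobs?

5853

FIFO (arrival order): Job 1 Job 2 Job 3 Job 4 Job 5 Job 6 Job 7 Job 8 Job 9.
Job 1: finishes 20, weight 14, w·C = 280
Job 2: finishes 42, weight 11, w·C = 462
Job 3: finishes 63, weight 4, w·C = 252
Job 4: finishes 68, weight 13, w·C = 884
Job 5: finishes 81, weight 10, w·C = 810
Job 6: finishes 88, weight 1, w·C = 88
Job 7: finishes 105, weight 3, w·C = 315
Job 8: finishes 119, weight 6, w·C = 714
Job 9: finishes 128, weight 16, w·C = 2048
Sum = 280+462+252+884+810+88+315+714+2048 = 5853.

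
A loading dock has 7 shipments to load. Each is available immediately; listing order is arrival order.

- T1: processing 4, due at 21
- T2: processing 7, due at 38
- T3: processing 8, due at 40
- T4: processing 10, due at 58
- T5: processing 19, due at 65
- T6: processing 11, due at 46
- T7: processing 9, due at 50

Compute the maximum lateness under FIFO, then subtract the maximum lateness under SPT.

FIFO (arrival order): T1 T2 T3 T4 T5 T6 T7.
T1: 0→4, due 21, lateness -17
T2: 4→11, due 38, lateness -27
T3: 11→19, due 40, lateness -21
T4: 19→29, due 58, lateness -29
T5: 29→48, due 65, lateness -17
T6: 48→59, due 46, lateness 13
T7: 59→68, due 50, lateness 18
Maximum = 18.
SPT (increasing processing time): T1 T2 T3 T7 T4 T6 T5.
T1: 0→4, due 21, lateness -17
T2: 4→11, due 38, lateness -27
T3: 11→19, due 40, lateness -21
T7: 19→28, due 50, lateness -22
T4: 28→38, due 58, lateness -20
T6: 38→49, due 46, lateness 3
T5: 49→68, due 65, lateness 3
Maximum = 3.
Difference = 18 − 3 = 15.

15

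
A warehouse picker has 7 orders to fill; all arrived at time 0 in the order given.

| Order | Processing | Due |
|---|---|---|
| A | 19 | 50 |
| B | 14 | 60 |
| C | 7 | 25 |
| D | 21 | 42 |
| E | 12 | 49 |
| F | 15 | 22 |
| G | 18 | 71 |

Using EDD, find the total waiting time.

297

EDD (increasing due date): F C D E A B G.
F: waits 0, runs 0→15
C: waits 15, runs 15→22
D: waits 22, runs 22→43
E: waits 43, runs 43→55
A: waits 55, runs 55→74
B: waits 74, runs 74→88
G: waits 88, runs 88→106
Sum = 0+15+22+43+55+74+88 = 297.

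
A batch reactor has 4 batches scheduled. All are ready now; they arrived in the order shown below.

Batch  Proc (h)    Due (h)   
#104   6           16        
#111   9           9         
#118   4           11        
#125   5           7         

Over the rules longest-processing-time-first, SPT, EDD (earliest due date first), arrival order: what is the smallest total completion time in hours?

LPT (decreasing processing time): #111 #104 #125 #118.
#111: 0→9
#104: 9→15
#125: 15→20
#118: 20→24
Sum = 9+15+20+24 = 68.
SPT (increasing processing time): #118 #125 #104 #111.
#118: 0→4
#125: 4→9
#104: 9→15
#111: 15→24
Sum = 4+9+15+24 = 52.
EDD (increasing due date): #125 #111 #118 #104.
#125: 0→5
#111: 5→14
#118: 14→18
#104: 18→24
Sum = 5+14+18+24 = 61.
FIFO (arrival order): #104 #111 #118 #125.
#104: 0→6
#111: 6→15
#118: 15→19
#125: 19→24
Sum = 6+15+19+24 = 64.
LPT 68, SPT 52, EDD 61, FIFO 64 → minimum 52.

52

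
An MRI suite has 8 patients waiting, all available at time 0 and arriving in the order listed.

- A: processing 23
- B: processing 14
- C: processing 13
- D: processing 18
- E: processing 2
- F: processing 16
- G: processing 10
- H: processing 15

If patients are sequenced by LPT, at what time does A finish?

23

LPT (decreasing processing time): A D F H B C G E.
A: 0→23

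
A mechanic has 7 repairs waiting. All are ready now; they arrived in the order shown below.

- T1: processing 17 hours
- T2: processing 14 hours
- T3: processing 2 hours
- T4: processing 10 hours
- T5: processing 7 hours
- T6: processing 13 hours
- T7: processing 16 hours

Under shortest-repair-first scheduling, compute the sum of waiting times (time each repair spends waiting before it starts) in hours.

170

SPT (increasing processing time): T3 T5 T4 T6 T2 T7 T1.
T3: waits 0, runs 0→2
T5: waits 2, runs 2→9
T4: waits 9, runs 9→19
T6: waits 19, runs 19→32
T2: waits 32, runs 32→46
T7: waits 46, runs 46→62
T1: waits 62, runs 62→79
Sum = 0+2+9+19+32+46+62 = 170.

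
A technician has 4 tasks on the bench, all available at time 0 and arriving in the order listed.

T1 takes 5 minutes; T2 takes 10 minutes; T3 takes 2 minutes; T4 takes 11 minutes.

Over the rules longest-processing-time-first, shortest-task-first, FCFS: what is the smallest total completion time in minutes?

54

LPT (decreasing processing time): T4 T2 T1 T3.
T4: 0→11
T2: 11→21
T1: 21→26
T3: 26→28
Sum = 11+21+26+28 = 86.
SPT (increasing processing time): T3 T1 T2 T4.
T3: 0→2
T1: 2→7
T2: 7→17
T4: 17→28
Sum = 2+7+17+28 = 54.
FIFO (arrival order): T1 T2 T3 T4.
T1: 0→5
T2: 5→15
T3: 15→17
T4: 17→28
Sum = 5+15+17+28 = 65.
LPT 86, SPT 54, FIFO 65 → minimum 54.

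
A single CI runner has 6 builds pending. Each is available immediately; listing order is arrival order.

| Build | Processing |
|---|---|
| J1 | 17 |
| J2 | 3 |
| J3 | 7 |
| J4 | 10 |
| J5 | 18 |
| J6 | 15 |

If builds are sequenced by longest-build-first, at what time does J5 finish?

LPT (decreasing processing time): J5 J1 J6 J4 J3 J2.
J5: 0→18

18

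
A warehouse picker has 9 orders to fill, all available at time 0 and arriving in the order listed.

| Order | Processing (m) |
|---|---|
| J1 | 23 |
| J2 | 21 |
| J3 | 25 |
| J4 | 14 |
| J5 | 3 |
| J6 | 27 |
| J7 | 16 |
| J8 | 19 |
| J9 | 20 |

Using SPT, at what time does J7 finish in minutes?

SPT (increasing processing time): J5 J4 J7 J8 J9 J2 J1 J3 J6.
J5: 0→3
J4: 3→17
J7: 17→33

33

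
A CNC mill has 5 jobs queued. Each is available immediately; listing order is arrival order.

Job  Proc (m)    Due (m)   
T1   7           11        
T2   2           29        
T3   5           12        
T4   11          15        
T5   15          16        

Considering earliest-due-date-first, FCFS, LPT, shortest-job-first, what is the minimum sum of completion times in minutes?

EDD (increasing due date): T1 T3 T4 T5 T2.
T1: 0→7
T3: 7→12
T4: 12→23
T5: 23→38
T2: 38→40
Sum = 7+12+23+38+40 = 120.
FIFO (arrival order): T1 T2 T3 T4 T5.
T1: 0→7
T2: 7→9
T3: 9→14
T4: 14→25
T5: 25→40
Sum = 7+9+14+25+40 = 95.
LPT (decreasing processing time): T5 T4 T1 T3 T2.
T5: 0→15
T4: 15→26
T1: 26→33
T3: 33→38
T2: 38→40
Sum = 15+26+33+38+40 = 152.
SPT (increasing processing time): T2 T3 T1 T4 T5.
T2: 0→2
T3: 2→7
T1: 7→14
T4: 14→25
T5: 25→40
Sum = 2+7+14+25+40 = 88.
EDD 120, FIFO 95, LPT 152, SPT 88 → minimum 88.

88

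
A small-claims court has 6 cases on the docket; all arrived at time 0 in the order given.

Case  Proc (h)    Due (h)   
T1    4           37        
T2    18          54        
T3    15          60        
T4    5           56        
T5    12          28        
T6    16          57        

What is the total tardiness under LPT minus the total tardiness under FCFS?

37

LPT (decreasing processing time): T2 T6 T3 T5 T4 T1.
T2: 0→18, due 54, tardiness 0
T6: 18→34, due 57, tardiness 0
T3: 34→49, due 60, tardiness 0
T5: 49→61, due 28, tardiness 33
T4: 61→66, due 56, tardiness 10
T1: 66→70, due 37, tardiness 33
Sum = 0+0+0+33+10+33 = 76.
FIFO (arrival order): T1 T2 T3 T4 T5 T6.
T1: 0→4, due 37, tardiness 0
T2: 4→22, due 54, tardiness 0
T3: 22→37, due 60, tardiness 0
T4: 37→42, due 56, tardiness 0
T5: 42→54, due 28, tardiness 26
T6: 54→70, due 57, tardiness 13
Sum = 0+0+0+0+26+13 = 39.
Difference = 76 − 39 = 37.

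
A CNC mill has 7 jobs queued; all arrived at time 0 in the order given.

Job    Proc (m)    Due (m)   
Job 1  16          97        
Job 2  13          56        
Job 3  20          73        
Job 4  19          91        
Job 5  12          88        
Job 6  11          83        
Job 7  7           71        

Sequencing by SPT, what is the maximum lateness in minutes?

SPT (increasing processing time): Job 7 Job 6 Job 5 Job 2 Job 1 Job 4 Job 3.
Job 7: 0→7, due 71, lateness -64
Job 6: 7→18, due 83, lateness -65
Job 5: 18→30, due 88, lateness -58
Job 2: 30→43, due 56, lateness -13
Job 1: 43→59, due 97, lateness -38
Job 4: 59→78, due 91, lateness -13
Job 3: 78→98, due 73, lateness 25
Maximum = 25.

25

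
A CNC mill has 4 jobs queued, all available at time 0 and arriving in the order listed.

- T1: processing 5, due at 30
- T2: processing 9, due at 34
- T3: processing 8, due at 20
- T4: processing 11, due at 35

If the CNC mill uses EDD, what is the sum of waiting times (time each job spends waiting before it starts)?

EDD (increasing due date): T3 T1 T2 T4.
T3: waits 0, runs 0→8
T1: waits 8, runs 8→13
T2: waits 13, runs 13→22
T4: waits 22, runs 22→33
Sum = 0+8+13+22 = 43.

43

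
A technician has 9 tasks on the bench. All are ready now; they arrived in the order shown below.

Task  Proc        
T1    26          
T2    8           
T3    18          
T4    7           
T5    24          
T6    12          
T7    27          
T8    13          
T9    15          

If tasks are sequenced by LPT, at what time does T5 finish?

77

LPT (decreasing processing time): T7 T1 T5 T3 T9 T8 T6 T2 T4.
T7: 0→27
T1: 27→53
T5: 53→77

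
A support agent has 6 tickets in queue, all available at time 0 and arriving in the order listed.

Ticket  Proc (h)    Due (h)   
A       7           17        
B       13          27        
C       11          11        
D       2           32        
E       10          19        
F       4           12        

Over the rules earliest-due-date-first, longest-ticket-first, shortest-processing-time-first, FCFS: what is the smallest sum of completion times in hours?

EDD (increasing due date): C F A E B D.
C: 0→11
F: 11→15
A: 15→22
E: 22→32
B: 32→45
D: 45→47
Sum = 11+15+22+32+45+47 = 172.
LPT (decreasing processing time): B C E A F D.
B: 0→13
C: 13→24
E: 24→34
A: 34→41
F: 41→45
D: 45→47
Sum = 13+24+34+41+45+47 = 204.
SPT (increasing processing time): D F A E C B.
D: 0→2
F: 2→6
A: 6→13
E: 13→23
C: 23→34
B: 34→47
Sum = 2+6+13+23+34+47 = 125.
FIFO (arrival order): A B C D E F.
A: 0→7
B: 7→20
C: 20→31
D: 31→33
E: 33→43
F: 43→47
Sum = 7+20+31+33+43+47 = 181.
EDD 172, LPT 204, SPT 125, FIFO 181 → minimum 125.

125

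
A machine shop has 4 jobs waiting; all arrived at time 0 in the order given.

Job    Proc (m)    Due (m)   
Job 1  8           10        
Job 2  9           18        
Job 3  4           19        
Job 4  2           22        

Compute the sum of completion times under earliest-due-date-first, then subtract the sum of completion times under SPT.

EDD (increasing due date): Job 1 Job 2 Job 3 Job 4.
Job 1: 0→8
Job 2: 8→17
Job 3: 17→21
Job 4: 21→23
Sum = 8+17+21+23 = 69.
SPT (increasing processing time): Job 4 Job 3 Job 1 Job 2.
Job 4: 0→2
Job 3: 2→6
Job 1: 6→14
Job 2: 14→23
Sum = 2+6+14+23 = 45.
Difference = 69 − 45 = 24.

24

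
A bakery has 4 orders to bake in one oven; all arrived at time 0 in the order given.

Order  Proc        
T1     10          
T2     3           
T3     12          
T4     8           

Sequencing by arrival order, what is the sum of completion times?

FIFO (arrival order): T1 T2 T3 T4.
T1: 0→10
T2: 10→13
T3: 13→25
T4: 25→33
Sum = 10+13+25+33 = 81.

81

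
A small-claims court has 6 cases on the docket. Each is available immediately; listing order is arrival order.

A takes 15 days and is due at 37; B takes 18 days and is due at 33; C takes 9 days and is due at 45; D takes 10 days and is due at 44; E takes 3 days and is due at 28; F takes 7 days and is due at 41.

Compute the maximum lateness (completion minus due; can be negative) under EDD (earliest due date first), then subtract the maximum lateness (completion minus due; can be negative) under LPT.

EDD (increasing due date): E B A F D C.
E: 0→3, due 28, lateness -25
B: 3→21, due 33, lateness -12
A: 21→36, due 37, lateness -1
F: 36→43, due 41, lateness 2
D: 43→53, due 44, lateness 9
C: 53→62, due 45, lateness 17
Maximum = 17.
LPT (decreasing processing time): B A D C F E.
B: 0→18, due 33, lateness -15
A: 18→33, due 37, lateness -4
D: 33→43, due 44, lateness -1
C: 43→52, due 45, lateness 7
F: 52→59, due 41, lateness 18
E: 59→62, due 28, lateness 34
Maximum = 34.
Difference = 17 − 34 = -17.

-17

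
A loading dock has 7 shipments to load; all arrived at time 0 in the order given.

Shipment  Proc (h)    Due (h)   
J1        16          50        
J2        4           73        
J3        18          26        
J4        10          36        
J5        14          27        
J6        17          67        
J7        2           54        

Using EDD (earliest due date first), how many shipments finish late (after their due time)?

EDD (increasing due date): J3 J5 J4 J1 J7 J6 J2.
J3: 0→18, due 26, tardiness 0
J5: 18→32, due 27, tardiness 5
J4: 32→42, due 36, tardiness 6
J1: 42→58, due 50, tardiness 8
J7: 58→60, due 54, tardiness 6
J6: 60→77, due 67, tardiness 10
J2: 77→81, due 73, tardiness 8
Late shipments: 6.

6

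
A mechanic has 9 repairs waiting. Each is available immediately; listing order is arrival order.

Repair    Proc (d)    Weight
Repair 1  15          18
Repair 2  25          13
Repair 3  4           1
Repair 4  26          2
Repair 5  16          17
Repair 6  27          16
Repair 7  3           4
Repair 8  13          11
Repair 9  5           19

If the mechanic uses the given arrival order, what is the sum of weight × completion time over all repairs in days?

FIFO (arrival order): Repair 1 Repair 2 Repair 3 Repair 4 Repair 5 Repair 6 Repair 7 Repair 8 Repair 9.
Repair 1: finishes 15, weight 18, w·C = 270
Repair 2: finishes 40, weight 13, w·C = 520
Repair 3: finishes 44, weight 1, w·C = 44
Repair 4: finishes 70, weight 2, w·C = 140
Repair 5: finishes 86, weight 17, w·C = 1462
Repair 6: finishes 113, weight 16, w·C = 1808
Repair 7: finishes 116, weight 4, w·C = 464
Repair 8: finishes 129, weight 11, w·C = 1419
Repair 9: finishes 134, weight 19, w·C = 2546
Sum = 270+520+44+140+1462+1808+464+1419+2546 = 8673.

8673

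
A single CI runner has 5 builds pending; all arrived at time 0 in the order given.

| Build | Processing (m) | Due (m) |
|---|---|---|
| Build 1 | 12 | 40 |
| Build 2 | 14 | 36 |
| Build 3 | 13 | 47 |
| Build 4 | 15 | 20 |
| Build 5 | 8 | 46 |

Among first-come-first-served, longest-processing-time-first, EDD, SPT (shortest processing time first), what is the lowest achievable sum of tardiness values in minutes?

19

FIFO (arrival order): Build 1 Build 2 Build 3 Build 4 Build 5.
Build 1: 0→12, due 40, tardiness 0
Build 2: 12→26, due 36, tardiness 0
Build 3: 26→39, due 47, tardiness 0
Build 4: 39→54, due 20, tardiness 34
Build 5: 54→62, due 46, tardiness 16
Sum = 0+0+0+34+16 = 50.
LPT (decreasing processing time): Build 4 Build 2 Build 3 Build 1 Build 5.
Build 4: 0→15, due 20, tardiness 0
Build 2: 15→29, due 36, tardiness 0
Build 3: 29→42, due 47, tardiness 0
Build 1: 42→54, due 40, tardiness 14
Build 5: 54→62, due 46, tardiness 16
Sum = 0+0+0+14+16 = 30.
EDD (increasing due date): Build 4 Build 2 Build 1 Build 5 Build 3.
Build 4: 0→15, due 20, tardiness 0
Build 2: 15→29, due 36, tardiness 0
Build 1: 29→41, due 40, tardiness 1
Build 5: 41→49, due 46, tardiness 3
Build 3: 49→62, due 47, tardiness 15
Sum = 0+0+1+3+15 = 19.
SPT (increasing processing time): Build 5 Build 1 Build 3 Build 2 Build 4.
Build 5: 0→8, due 46, tardiness 0
Build 1: 8→20, due 40, tardiness 0
Build 3: 20→33, due 47, tardiness 0
Build 2: 33→47, due 36, tardiness 11
Build 4: 47→62, due 20, tardiness 42
Sum = 0+0+0+11+42 = 53.
FIFO 50, LPT 30, EDD 19, SPT 53 → minimum 19.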